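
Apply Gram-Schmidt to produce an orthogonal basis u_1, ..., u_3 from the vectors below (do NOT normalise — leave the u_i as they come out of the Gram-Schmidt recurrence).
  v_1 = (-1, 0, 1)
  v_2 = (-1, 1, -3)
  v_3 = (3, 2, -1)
Orthogonal basis:
  u_1 = (-1, 0, 1)
  u_2 = (-2, 1, -2)
  u_3 = (5/9, 20/9, 5/9)

Apply the Gram-Schmidt recurrence
  u_1 = v_1
  u_i = v_i − Σ_{j<i} ((v_i · u_j) / (u_j · u_j)) · u_j.

Step by step this gives:
  u_1 = (-1, 0, 1)
  u_2 = (-2, 1, -2)
  u_3 = (5/9, 20/9, 5/9)

Orthogonality check:
  u_2 · u_1 = 0 (should be 0)
  u_3 · u_1 = 0 (should be 0)
  u_3 · u_2 = 0 (should be 0)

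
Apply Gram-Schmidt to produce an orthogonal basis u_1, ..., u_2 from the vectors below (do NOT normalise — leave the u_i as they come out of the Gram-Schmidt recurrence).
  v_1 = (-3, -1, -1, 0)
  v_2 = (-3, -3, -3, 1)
Orthogonal basis:
  u_1 = (-3, -1, -1, 0)
  u_2 = (12/11, -18/11, -18/11, 1)

Apply the Gram-Schmidt recurrence
  u_1 = v_1
  u_i = v_i − Σ_{j<i} ((v_i · u_j) / (u_j · u_j)) · u_j.

Step by step this gives:
  u_1 = (-3, -1, -1, 0)
  u_2 = (12/11, -18/11, -18/11, 1)

Orthogonality check:
  u_2 · u_1 = 0 (should be 0)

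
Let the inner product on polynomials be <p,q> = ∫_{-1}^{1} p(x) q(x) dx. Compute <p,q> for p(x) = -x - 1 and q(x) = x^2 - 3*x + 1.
<p,q> = -2/3

Expand the product: p(x)·q(x) = -x^3 + 2*x^2 + 2*x - 1.
∫_{-1}^{1} of each monomial x^k gives [2/(k+1) if k even, 0 if k odd]. Integrating term-by-term (or equivalently evaluating the antiderivative F(x) = -x^4/4 + 2*x^3/3 + x^2 - x at the endpoints):
  F(1) − F(−1) = 5/12 − (13/12) = -2/3.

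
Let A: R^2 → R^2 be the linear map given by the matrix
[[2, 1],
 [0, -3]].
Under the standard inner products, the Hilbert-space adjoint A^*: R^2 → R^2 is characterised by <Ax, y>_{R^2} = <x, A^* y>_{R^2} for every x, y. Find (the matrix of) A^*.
A^* = A^T =
[[2, 0],
 [1, -3]]

For real matrices with standard dot products, the defining identity <Ax, y> = <x, A^* y> gives (Ax)^T y = x^T (A^*) y, i.e. x^T A^T y = x^T (A^*) y. Since this holds for all x, y, we must have A^* = A^T. Therefore
A^* =
[[2, 0],
 [1, -3]].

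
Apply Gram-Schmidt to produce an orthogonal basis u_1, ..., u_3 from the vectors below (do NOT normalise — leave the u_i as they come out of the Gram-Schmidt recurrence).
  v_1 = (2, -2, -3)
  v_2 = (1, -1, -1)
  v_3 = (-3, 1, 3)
Orthogonal basis:
  u_1 = (2, -2, -3)
  u_2 = (3/17, -3/17, 4/17)
  u_3 = (-1, -1, 0)

Apply the Gram-Schmidt recurrence
  u_1 = v_1
  u_i = v_i − Σ_{j<i} ((v_i · u_j) / (u_j · u_j)) · u_j.

Step by step this gives:
  u_1 = (2, -2, -3)
  u_2 = (3/17, -3/17, 4/17)
  u_3 = (-1, -1, 0)

Orthogonality check:
  u_2 · u_1 = 0 (should be 0)
  u_3 · u_1 = 0 (should be 0)
  u_3 · u_2 = 0 (should be 0)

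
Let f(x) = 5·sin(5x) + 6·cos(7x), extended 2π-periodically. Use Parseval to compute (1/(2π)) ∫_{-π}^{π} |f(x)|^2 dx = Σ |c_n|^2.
Σ |c_n|^2 = 61/2

Expand |f|^2 and use orthogonality of {sin(nx), cos(mx)} on [-π, π]:
  ∫_{-π}^{π} sin(nx)^2 dx = π, ∫ cos(mx)^2 dx = π, and cross terms integrate to 0.
So ∫_{-π}^{π} f(x)^2 dx = 5^2 · π + 6^2 · π = (25 + 36)π.
Divide by 2π: (25 + 36)/2 = 61/2.
By Parseval, this equals Σ |c_n|^2.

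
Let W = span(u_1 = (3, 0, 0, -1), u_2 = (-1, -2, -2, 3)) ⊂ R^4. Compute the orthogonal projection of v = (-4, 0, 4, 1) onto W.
proj_W(v) = (-79/18, 11/9, 11/9, -1/6)

Set up U = [u_1 | ... | u_2] ∈ R^(4×2). The projector onto W = col(U) is P = U (U^T U)^(-1) U^T.
Compute U^T U =
  [10, -6]
  [-6, 18],
and U^T v = (-13, -1).
Solve U^T U · c = U^T v for the coefficients: c = (-5/3, -11/18). The projection is proj_W(v) = U c.
Check: (v - proj_W(v)) · u_1 = 0  (should be 0).
Check: (v - proj_W(v)) · u_2 = 0  (should be 0).
Result: proj_W(v) = (-79/18, 11/9, 11/9, -1/6).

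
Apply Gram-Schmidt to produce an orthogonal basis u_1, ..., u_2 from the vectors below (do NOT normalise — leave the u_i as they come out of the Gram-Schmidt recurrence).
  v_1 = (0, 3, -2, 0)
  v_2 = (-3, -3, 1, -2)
Orthogonal basis:
  u_1 = (0, 3, -2, 0)
  u_2 = (-3, -6/13, -9/13, -2)

Apply the Gram-Schmidt recurrence
  u_1 = v_1
  u_i = v_i − Σ_{j<i} ((v_i · u_j) / (u_j · u_j)) · u_j.

Step by step this gives:
  u_1 = (0, 3, -2, 0)
  u_2 = (-3, -6/13, -9/13, -2)

Orthogonality check:
  u_2 · u_1 = 0 (should be 0)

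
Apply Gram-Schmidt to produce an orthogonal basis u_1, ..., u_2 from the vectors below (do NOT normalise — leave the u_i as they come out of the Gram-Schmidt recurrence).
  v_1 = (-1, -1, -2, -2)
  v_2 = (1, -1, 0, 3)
Orthogonal basis:
  u_1 = (-1, -1, -2, -2)
  u_2 = (2/5, -8/5, -6/5, 9/5)

Apply the Gram-Schmidt recurrence
  u_1 = v_1
  u_i = v_i − Σ_{j<i} ((v_i · u_j) / (u_j · u_j)) · u_j.

Step by step this gives:
  u_1 = (-1, -1, -2, -2)
  u_2 = (2/5, -8/5, -6/5, 9/5)

Orthogonality check:
  u_2 · u_1 = 0 (should be 0)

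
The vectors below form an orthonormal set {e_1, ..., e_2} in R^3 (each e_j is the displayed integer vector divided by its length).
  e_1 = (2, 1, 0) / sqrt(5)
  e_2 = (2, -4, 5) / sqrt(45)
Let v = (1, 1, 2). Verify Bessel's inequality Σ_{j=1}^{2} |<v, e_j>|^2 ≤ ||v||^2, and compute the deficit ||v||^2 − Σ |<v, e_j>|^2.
Σ |<v, e_j>|^2 = 29/9; ||v||^2 = 6; deficit = 25/9

Write each e_j = u_j / sqrt(<u_j, u_j>) where u_j is the displayed integer vector. Then <v, e_j> = <v, u_j> / sqrt(<u_j, u_j>), so |<v, e_j>|^2 = <v, u_j>^2 / <u_j, u_j>.
Coefficients: <v, e_1> = 3/sqrt(5), <v, e_2> = 8/sqrt(45).
Square and sum: Σ |<v, e_j>|^2 = 29/9.
Compute ||v||^2 = v·v = 6.
Deficit = 6 − 29/9 = 25/9 ≥ 0, confirming Bessel's inequality. (The deficit equals ||v − Σ <v,e_j> e_j||^2, the squared distance from v to span{e_j}.)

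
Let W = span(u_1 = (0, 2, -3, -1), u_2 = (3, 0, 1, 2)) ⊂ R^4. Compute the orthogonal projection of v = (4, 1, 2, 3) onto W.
proj_W(v) = (245/57, 4/171, 239/171, 488/171)

Set up U = [u_1 | ... | u_2] ∈ R^(4×2). The projector onto W = col(U) is P = U (U^T U)^(-1) U^T.
Compute U^T U =
  [14, -5]
  [-5, 14],
and U^T v = (-7, 20).
Solve U^T U · c = U^T v for the coefficients: c = (2/171, 245/171). The projection is proj_W(v) = U c.
Check: (v - proj_W(v)) · u_1 = 0  (should be 0).
Check: (v - proj_W(v)) · u_2 = 0  (should be 0).
Result: proj_W(v) = (245/57, 4/171, 239/171, 488/171).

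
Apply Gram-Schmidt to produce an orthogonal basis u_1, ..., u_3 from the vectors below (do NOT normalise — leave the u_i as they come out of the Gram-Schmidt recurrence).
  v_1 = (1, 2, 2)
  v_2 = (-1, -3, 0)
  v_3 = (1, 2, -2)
Orthogonal basis:
  u_1 = (1, 2, 2)
  u_2 = (-2/9, -13/9, 14/9)
  u_3 = (24/41, -8/41, -4/41)

Apply the Gram-Schmidt recurrence
  u_1 = v_1
  u_i = v_i − Σ_{j<i} ((v_i · u_j) / (u_j · u_j)) · u_j.

Step by step this gives:
  u_1 = (1, 2, 2)
  u_2 = (-2/9, -13/9, 14/9)
  u_3 = (24/41, -8/41, -4/41)

Orthogonality check:
  u_2 · u_1 = 0 (should be 0)
  u_3 · u_1 = 0 (should be 0)
  u_3 · u_2 = 0 (should be 0)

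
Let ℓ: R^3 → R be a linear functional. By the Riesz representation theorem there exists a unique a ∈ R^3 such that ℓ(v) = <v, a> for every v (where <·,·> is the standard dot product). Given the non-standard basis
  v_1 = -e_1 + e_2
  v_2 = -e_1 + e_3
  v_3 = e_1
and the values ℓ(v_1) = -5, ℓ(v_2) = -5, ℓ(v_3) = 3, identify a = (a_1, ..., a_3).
a = (3, -2, -2)

Write a = (a_1, ..., a_3) in the standard basis. For each basis vector v_i, ℓ(v_i) = <v_i, a> is a linear equation in the a_j's. Collect the n equations into a matrix system V a = ℓ, where row i of V is v_i (expressed in the standard basis). Since V is invertible (lower-triangular with 1s on the diagonal, up to permutation), solve by back-substitution:
  V =
[[-1, 1, 0],
 [-1, 0, 1],
 [1, 0, 0]]
  V a = (-5, -5, 3)
Solving gives a = (3, -2, -2).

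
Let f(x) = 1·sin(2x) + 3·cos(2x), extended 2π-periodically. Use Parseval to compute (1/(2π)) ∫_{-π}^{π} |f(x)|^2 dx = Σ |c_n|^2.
Σ |c_n|^2 = 5

Expand |f|^2 and use orthogonality of {sin(nx), cos(mx)} on [-π, π]:
  ∫_{-π}^{π} sin(nx)^2 dx = π, ∫ cos(mx)^2 dx = π, and cross terms integrate to 0.
So ∫_{-π}^{π} f(x)^2 dx = 1^2 · π + 3^2 · π = (1 + 9)π.
Divide by 2π: (1 + 9)/2 = 5.
By Parseval, this equals Σ |c_n|^2.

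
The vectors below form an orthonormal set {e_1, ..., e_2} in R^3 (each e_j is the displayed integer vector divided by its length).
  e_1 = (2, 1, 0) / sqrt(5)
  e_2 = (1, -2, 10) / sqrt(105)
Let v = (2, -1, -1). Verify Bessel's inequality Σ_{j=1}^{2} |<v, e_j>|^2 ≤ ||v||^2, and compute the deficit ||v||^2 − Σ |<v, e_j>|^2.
Σ |<v, e_j>|^2 = 15/7; ||v||^2 = 6; deficit = 27/7

Write each e_j = u_j / sqrt(<u_j, u_j>) where u_j is the displayed integer vector. Then <v, e_j> = <v, u_j> / sqrt(<u_j, u_j>), so |<v, e_j>|^2 = <v, u_j>^2 / <u_j, u_j>.
Coefficients: <v, e_1> = 3/sqrt(5), <v, e_2> = -6/sqrt(105).
Square and sum: Σ |<v, e_j>|^2 = 15/7.
Compute ||v||^2 = v·v = 6.
Deficit = 6 − 15/7 = 27/7 ≥ 0, confirming Bessel's inequality. (The deficit equals ||v − Σ <v,e_j> e_j||^2, the squared distance from v to span{e_j}.)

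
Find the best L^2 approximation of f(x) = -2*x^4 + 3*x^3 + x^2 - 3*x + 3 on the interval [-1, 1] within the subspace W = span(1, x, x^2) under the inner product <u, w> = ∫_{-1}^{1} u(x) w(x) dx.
g(x) = -5*x^2/7 - 6*x/5 + 111/35

The best approximation g ∈ W is the orthogonal projection of f onto W. Writing g = a_0 + a_1 x + a_2 x^2, the coefficients solve the normal equations G · a = b where
  G_{ij} = <φ_i, φ_j> and b_i = <f, φ_i>, with φ_0 = 1, φ_1 = x, φ_2 = x^2.
G =
  [2, 0, 2/3]
  [0, 2/3, 0]
  [2/3, 0, 2/5],
b = (88/15, -4/5, 64/35).
Solving gives a_0 = 111/35, a_1 = -6/5, a_2 = -5/7, so
  g(x) = -5*x^2/7 - 6*x/5 + 111/35.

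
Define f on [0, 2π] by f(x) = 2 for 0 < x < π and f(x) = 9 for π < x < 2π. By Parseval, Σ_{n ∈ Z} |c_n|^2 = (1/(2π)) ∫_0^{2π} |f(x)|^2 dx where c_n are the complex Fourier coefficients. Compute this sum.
Σ |c_n|^2 = 85/2

Parseval equates the L^2 energy of f (normalised by 1/(2π)) with the ℓ^2 sum of its Fourier coefficients: (1/(2π)) ∫_0^{2π} |f|^2 = Σ |c_n|^2.
Compute the left side: (1/(2π)) [∫_0^π 2^2 dx + ∫_π^{2π} 9^2 dx] = (1/(2π)) · (4π + 81π) = (4 + 81)/2 = 85/2.
So Σ_{n ∈ Z} |c_n|^2 = 85/2.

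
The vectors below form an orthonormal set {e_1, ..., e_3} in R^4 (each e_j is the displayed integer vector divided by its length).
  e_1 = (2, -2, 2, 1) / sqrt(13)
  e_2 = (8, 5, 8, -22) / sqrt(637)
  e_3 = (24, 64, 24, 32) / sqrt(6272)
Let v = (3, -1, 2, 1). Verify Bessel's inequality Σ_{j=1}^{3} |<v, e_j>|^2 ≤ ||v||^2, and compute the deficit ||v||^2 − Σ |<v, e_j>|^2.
Σ |<v, e_j>|^2 = 29/2; ||v||^2 = 15; deficit = 1/2

Write each e_j = u_j / sqrt(<u_j, u_j>) where u_j is the displayed integer vector. Then <v, e_j> = <v, u_j> / sqrt(<u_j, u_j>), so |<v, e_j>|^2 = <v, u_j>^2 / <u_j, u_j>.
Coefficients: <v, e_1> = 13/sqrt(13), <v, e_2> = 13/sqrt(637), <v, e_3> = 88/sqrt(6272).
Square and sum: Σ |<v, e_j>|^2 = 29/2.
Compute ||v||^2 = v·v = 15.
Deficit = 15 − 29/2 = 1/2 ≥ 0, confirming Bessel's inequality. (The deficit equals ||v − Σ <v,e_j> e_j||^2, the squared distance from v to span{e_j}.)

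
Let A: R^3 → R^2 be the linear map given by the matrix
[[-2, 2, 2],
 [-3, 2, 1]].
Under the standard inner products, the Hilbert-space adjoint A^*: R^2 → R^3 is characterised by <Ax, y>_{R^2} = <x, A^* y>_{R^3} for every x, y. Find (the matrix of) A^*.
A^* = A^T =
[[-2, -3],
 [2, 2],
 [2, 1]]

For real matrices with standard dot products, the defining identity <Ax, y> = <x, A^* y> gives (Ax)^T y = x^T (A^*) y, i.e. x^T A^T y = x^T (A^*) y. Since this holds for all x, y, we must have A^* = A^T. Therefore
A^* =
[[-2, -3],
 [2, 2],
 [2, 1]].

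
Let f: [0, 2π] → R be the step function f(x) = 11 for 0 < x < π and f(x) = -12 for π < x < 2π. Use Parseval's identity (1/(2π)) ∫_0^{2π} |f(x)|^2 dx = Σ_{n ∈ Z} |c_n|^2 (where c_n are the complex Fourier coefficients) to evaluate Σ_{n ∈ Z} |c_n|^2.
Σ |c_n|^2 = 265/2

Parseval equates the L^2 energy of f (normalised by 1/(2π)) with the ℓ^2 sum of its Fourier coefficients: (1/(2π)) ∫_0^{2π} |f|^2 = Σ |c_n|^2.
Compute the left side: (1/(2π)) [∫_0^π 11^2 dx + ∫_π^{2π} (-12)^2 dx] = (1/(2π)) · (121π + 144π) = (121 + 144)/2 = 265/2.
So Σ_{n ∈ Z} |c_n|^2 = 265/2.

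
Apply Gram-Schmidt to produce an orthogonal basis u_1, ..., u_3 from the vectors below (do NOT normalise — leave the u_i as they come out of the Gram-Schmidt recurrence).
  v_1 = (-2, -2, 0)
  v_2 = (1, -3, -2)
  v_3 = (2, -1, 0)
Orthogonal basis:
  u_1 = (-2, -2, 0)
  u_2 = (2, -2, -2)
  u_3 = (1/2, -1/2, 1)

Apply the Gram-Schmidt recurrence
  u_1 = v_1
  u_i = v_i − Σ_{j<i} ((v_i · u_j) / (u_j · u_j)) · u_j.

Step by step this gives:
  u_1 = (-2, -2, 0)
  u_2 = (2, -2, -2)
  u_3 = (1/2, -1/2, 1)

Orthogonality check:
  u_2 · u_1 = 0 (should be 0)
  u_3 · u_1 = 0 (should be 0)
  u_3 · u_2 = 0 (should be 0)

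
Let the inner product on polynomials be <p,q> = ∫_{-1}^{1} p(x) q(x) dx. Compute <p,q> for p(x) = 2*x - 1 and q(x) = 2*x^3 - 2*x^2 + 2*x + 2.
<p,q> = 8/5

Expand the product: p(x)·q(x) = 4*x^4 - 6*x^3 + 6*x^2 + 2*x - 2.
∫_{-1}^{1} of each monomial x^k gives [2/(k+1) if k even, 0 if k odd]. Integrating term-by-term (or equivalently evaluating the antiderivative F(x) = 4*x^5/5 - 3*x^4/2 + 2*x^3 + x^2 - 2*x at the endpoints):
  F(1) − F(−1) = 3/10 − (-13/10) = 8/5.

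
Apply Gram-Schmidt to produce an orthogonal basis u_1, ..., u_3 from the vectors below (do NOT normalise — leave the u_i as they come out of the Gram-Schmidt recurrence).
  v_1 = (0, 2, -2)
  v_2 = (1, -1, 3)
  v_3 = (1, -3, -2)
Orthogonal basis:
  u_1 = (0, 2, -2)
  u_2 = (1, 1, 1)
  u_3 = (7/3, -7/6, -7/6)

Apply the Gram-Schmidt recurrence
  u_1 = v_1
  u_i = v_i − Σ_{j<i} ((v_i · u_j) / (u_j · u_j)) · u_j.

Step by step this gives:
  u_1 = (0, 2, -2)
  u_2 = (1, 1, 1)
  u_3 = (7/3, -7/6, -7/6)

Orthogonality check:
  u_2 · u_1 = 0 (should be 0)
  u_3 · u_1 = 0 (should be 0)
  u_3 · u_2 = 0 (should be 0)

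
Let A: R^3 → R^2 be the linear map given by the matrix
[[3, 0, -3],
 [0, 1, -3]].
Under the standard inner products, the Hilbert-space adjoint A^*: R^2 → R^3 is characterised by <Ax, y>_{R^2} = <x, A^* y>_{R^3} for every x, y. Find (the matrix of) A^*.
A^* = A^T =
[[3, 0],
 [0, 1],
 [-3, -3]]

For real matrices with standard dot products, the defining identity <Ax, y> = <x, A^* y> gives (Ax)^T y = x^T (A^*) y, i.e. x^T A^T y = x^T (A^*) y. Since this holds for all x, y, we must have A^* = A^T. Therefore
A^* =
[[3, 0],
 [0, 1],
 [-3, -3]].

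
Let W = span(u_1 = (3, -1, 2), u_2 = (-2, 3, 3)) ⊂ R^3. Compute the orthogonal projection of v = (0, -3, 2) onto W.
proj_W(v) = (477/299, -16/23, 227/299)

Set up U = [u_1 | ... | u_2] ∈ R^(3×2). The projector onto W = col(U) is P = U (U^T U)^(-1) U^T.
Compute U^T U =
  [14, -3]
  [-3, 22],
and U^T v = (7, -3).
Solve U^T U · c = U^T v for the coefficients: c = (145/299, -21/299). The projection is proj_W(v) = U c.
Check: (v - proj_W(v)) · u_1 = 0  (should be 0).
Check: (v - proj_W(v)) · u_2 = 0  (should be 0).
Result: proj_W(v) = (477/299, -16/23, 227/299).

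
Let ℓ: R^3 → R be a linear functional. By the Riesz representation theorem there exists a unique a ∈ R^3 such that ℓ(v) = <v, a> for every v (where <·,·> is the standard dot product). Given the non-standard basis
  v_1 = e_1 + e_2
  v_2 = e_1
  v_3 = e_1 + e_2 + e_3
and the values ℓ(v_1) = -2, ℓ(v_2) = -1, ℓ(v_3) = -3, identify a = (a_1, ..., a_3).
a = (-1, -1, -1)

Write a = (a_1, ..., a_3) in the standard basis. For each basis vector v_i, ℓ(v_i) = <v_i, a> is a linear equation in the a_j's. Collect the n equations into a matrix system V a = ℓ, where row i of V is v_i (expressed in the standard basis). Since V is invertible (lower-triangular with 1s on the diagonal, up to permutation), solve by back-substitution:
  V =
[[1, 1, 0],
 [1, 0, 0],
 [1, 1, 1]]
  V a = (-2, -1, -3)
Solving gives a = (-1, -1, -1).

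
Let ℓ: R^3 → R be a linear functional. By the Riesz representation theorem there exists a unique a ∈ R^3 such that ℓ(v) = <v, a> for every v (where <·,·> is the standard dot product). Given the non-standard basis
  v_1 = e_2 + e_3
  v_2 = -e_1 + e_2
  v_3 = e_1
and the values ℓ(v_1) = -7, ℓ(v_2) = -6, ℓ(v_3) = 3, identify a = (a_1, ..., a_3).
a = (3, -3, -4)

Write a = (a_1, ..., a_3) in the standard basis. For each basis vector v_i, ℓ(v_i) = <v_i, a> is a linear equation in the a_j's. Collect the n equations into a matrix system V a = ℓ, where row i of V is v_i (expressed in the standard basis). Since V is invertible (lower-triangular with 1s on the diagonal, up to permutation), solve by back-substitution:
  V =
[[0, 1, 1],
 [-1, 1, 0],
 [1, 0, 0]]
  V a = (-7, -6, 3)
Solving gives a = (3, -3, -4).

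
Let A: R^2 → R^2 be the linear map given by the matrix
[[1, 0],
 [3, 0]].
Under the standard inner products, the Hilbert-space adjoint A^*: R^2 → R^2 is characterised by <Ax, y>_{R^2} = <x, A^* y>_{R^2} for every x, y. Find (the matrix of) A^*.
A^* = A^T =
[[1, 3],
 [0, 0]]

For real matrices with standard dot products, the defining identity <Ax, y> = <x, A^* y> gives (Ax)^T y = x^T (A^*) y, i.e. x^T A^T y = x^T (A^*) y. Since this holds for all x, y, we must have A^* = A^T. Therefore
A^* =
[[1, 3],
 [0, 0]].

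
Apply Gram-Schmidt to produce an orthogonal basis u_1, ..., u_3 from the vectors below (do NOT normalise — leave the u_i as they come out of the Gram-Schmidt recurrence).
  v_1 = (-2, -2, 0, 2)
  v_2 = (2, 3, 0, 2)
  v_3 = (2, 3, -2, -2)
Orthogonal basis:
  u_1 = (-2, -2, 0, 2)
  u_2 = (1, 2, 0, 3)
  u_3 = (-10/21, 8/21, -2, -2/21)

Apply the Gram-Schmidt recurrence
  u_1 = v_1
  u_i = v_i − Σ_{j<i} ((v_i · u_j) / (u_j · u_j)) · u_j.

Step by step this gives:
  u_1 = (-2, -2, 0, 2)
  u_2 = (1, 2, 0, 3)
  u_3 = (-10/21, 8/21, -2, -2/21)

Orthogonality check:
  u_2 · u_1 = 0 (should be 0)
  u_3 · u_1 = 0 (should be 0)
  u_3 · u_2 = 0 (should be 0)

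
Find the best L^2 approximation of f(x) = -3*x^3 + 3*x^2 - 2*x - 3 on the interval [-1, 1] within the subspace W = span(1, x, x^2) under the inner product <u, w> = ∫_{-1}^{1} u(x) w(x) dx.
g(x) = 3*x^2 - 19*x/5 - 3

The best approximation g ∈ W is the orthogonal projection of f onto W. Writing g = a_0 + a_1 x + a_2 x^2, the coefficients solve the normal equations G · a = b where
  G_{ij} = <φ_i, φ_j> and b_i = <f, φ_i>, with φ_0 = 1, φ_1 = x, φ_2 = x^2.
G =
  [2, 0, 2/3]
  [0, 2/3, 0]
  [2/3, 0, 2/5],
b = (-4, -38/15, -4/5).
Solving gives a_0 = -3, a_1 = -19/5, a_2 = 3, so
  g(x) = 3*x^2 - 19*x/5 - 3.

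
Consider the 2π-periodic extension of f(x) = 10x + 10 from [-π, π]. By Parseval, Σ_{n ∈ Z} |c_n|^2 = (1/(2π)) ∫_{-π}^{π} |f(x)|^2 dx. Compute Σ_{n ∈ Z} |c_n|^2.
Σ |c_n|^2 = 100π^2/3 + 100

Expand and integrate term by term over [-π, π]:
  ∫ (10x)^2 dx = 100·(2π^3/3); ∫ 2·10·(10)·x dx = 0 (odd integrand); ∫ 10^2 dx = 100·2π.
So (1/(2π)) ∫_{-π}^{π} (10x + 10)^2 dx = 100π^2/3 + 100 = 100π^2/3 + 100.
Parseval ⇒ Σ |c_n|^2 = 100π^2/3 + 100.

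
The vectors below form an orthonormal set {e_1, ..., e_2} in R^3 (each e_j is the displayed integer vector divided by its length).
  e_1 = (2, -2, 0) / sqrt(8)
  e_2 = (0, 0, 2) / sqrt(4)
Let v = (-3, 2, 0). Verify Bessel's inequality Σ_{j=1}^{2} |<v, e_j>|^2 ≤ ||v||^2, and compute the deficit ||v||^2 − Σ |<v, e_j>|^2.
Σ |<v, e_j>|^2 = 25/2; ||v||^2 = 13; deficit = 1/2

Write each e_j = u_j / sqrt(<u_j, u_j>) where u_j is the displayed integer vector. Then <v, e_j> = <v, u_j> / sqrt(<u_j, u_j>), so |<v, e_j>|^2 = <v, u_j>^2 / <u_j, u_j>.
Coefficients: <v, e_1> = -10/sqrt(8), <v, e_2> = 0/sqrt(4).
Square and sum: Σ |<v, e_j>|^2 = 25/2.
Compute ||v||^2 = v·v = 13.
Deficit = 13 − 25/2 = 1/2 ≥ 0, confirming Bessel's inequality. (The deficit equals ||v − Σ <v,e_j> e_j||^2, the squared distance from v to span{e_j}.)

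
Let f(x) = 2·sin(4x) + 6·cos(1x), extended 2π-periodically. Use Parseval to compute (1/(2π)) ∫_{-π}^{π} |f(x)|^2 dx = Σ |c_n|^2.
Σ |c_n|^2 = 20

Expand |f|^2 and use orthogonality of {sin(nx), cos(mx)} on [-π, π]:
  ∫_{-π}^{π} sin(nx)^2 dx = π, ∫ cos(mx)^2 dx = π, and cross terms integrate to 0.
So ∫_{-π}^{π} f(x)^2 dx = 2^2 · π + 6^2 · π = (4 + 36)π.
Divide by 2π: (4 + 36)/2 = 20.
By Parseval, this equals Σ |c_n|^2.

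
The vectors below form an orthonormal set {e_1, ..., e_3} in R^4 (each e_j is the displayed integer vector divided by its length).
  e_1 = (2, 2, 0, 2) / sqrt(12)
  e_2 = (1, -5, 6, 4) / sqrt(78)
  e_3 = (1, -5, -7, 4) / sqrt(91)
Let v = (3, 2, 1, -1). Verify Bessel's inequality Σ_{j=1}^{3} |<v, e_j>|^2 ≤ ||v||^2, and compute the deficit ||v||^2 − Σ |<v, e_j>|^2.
Σ |<v, e_j>|^2 = 129/14; ||v||^2 = 15; deficit = 81/14

Write each e_j = u_j / sqrt(<u_j, u_j>) where u_j is the displayed integer vector. Then <v, e_j> = <v, u_j> / sqrt(<u_j, u_j>), so |<v, e_j>|^2 = <v, u_j>^2 / <u_j, u_j>.
Coefficients: <v, e_1> = 8/sqrt(12), <v, e_2> = -5/sqrt(78), <v, e_3> = -18/sqrt(91).
Square and sum: Σ |<v, e_j>|^2 = 129/14.
Compute ||v||^2 = v·v = 15.
Deficit = 15 − 129/14 = 81/14 ≥ 0, confirming Bessel's inequality. (The deficit equals ||v − Σ <v,e_j> e_j||^2, the squared distance from v to span{e_j}.)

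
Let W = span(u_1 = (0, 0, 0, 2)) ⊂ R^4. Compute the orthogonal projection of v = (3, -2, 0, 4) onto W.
proj_W(v) = (0, 0, 0, 4)

Set up U = [u_1 | ... | u_1] ∈ R^(4×1). The projector onto W = col(U) is P = U (U^T U)^(-1) U^T.
Compute U^T U =
  [4],
and U^T v = (8).
Solve U^T U · c = U^T v for the coefficients: c = (2). The projection is proj_W(v) = U c.
Check: (v - proj_W(v)) · u_1 = 0  (should be 0).
Result: proj_W(v) = (0, 0, 0, 4).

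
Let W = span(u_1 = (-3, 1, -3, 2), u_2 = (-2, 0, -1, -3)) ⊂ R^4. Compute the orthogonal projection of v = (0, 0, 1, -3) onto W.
proj_W(v) = (28/313, -150/313, 239/313, -933/313)

Set up U = [u_1 | ... | u_2] ∈ R^(4×2). The projector onto W = col(U) is P = U (U^T U)^(-1) U^T.
Compute U^T U =
  [23, 3]
  [3, 14],
and U^T v = (-9, 8).
Solve U^T U · c = U^T v for the coefficients: c = (-150/313, 211/313). The projection is proj_W(v) = U c.
Check: (v - proj_W(v)) · u_1 = 0  (should be 0).
Check: (v - proj_W(v)) · u_2 = 0  (should be 0).
Result: proj_W(v) = (28/313, -150/313, 239/313, -933/313).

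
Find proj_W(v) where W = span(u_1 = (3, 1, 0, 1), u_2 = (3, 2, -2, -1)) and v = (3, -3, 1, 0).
proj_W(v) = (3/2, 0, 1, 3/2)

Set up U = [u_1 | ... | u_2] ∈ R^(4×2). The projector onto W = col(U) is P = U (U^T U)^(-1) U^T.
Compute U^T U =
  [11, 10]
  [10, 18],
and U^T v = (6, 1).
Solve U^T U · c = U^T v for the coefficients: c = (1, -1/2). The projection is proj_W(v) = U c.
Check: (v - proj_W(v)) · u_1 = 0  (should be 0).
Check: (v - proj_W(v)) · u_2 = 0  (should be 0).
Result: proj_W(v) = (3/2, 0, 1, 3/2).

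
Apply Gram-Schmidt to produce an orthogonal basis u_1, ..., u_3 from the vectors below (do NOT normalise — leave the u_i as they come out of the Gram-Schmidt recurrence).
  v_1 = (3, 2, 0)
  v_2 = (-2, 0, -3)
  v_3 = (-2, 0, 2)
Orthogonal basis:
  u_1 = (3, 2, 0)
  u_2 = (-8/13, 12/13, -3)
  u_3 = (-120/133, 180/133, 80/133)

Apply the Gram-Schmidt recurrence
  u_1 = v_1
  u_i = v_i − Σ_{j<i} ((v_i · u_j) / (u_j · u_j)) · u_j.

Step by step this gives:
  u_1 = (3, 2, 0)
  u_2 = (-8/13, 12/13, -3)
  u_3 = (-120/133, 180/133, 80/133)

Orthogonality check:
  u_2 · u_1 = 0 (should be 0)
  u_3 · u_1 = 0 (should be 0)
  u_3 · u_2 = 0 (should be 0)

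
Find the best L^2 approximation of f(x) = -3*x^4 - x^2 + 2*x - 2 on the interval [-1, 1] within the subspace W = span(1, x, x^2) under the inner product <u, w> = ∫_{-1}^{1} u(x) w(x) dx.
g(x) = -25*x^2/7 + 2*x - 61/35

The best approximation g ∈ W is the orthogonal projection of f onto W. Writing g = a_0 + a_1 x + a_2 x^2, the coefficients solve the normal equations G · a = b where
  G_{ij} = <φ_i, φ_j> and b_i = <f, φ_i>, with φ_0 = 1, φ_1 = x, φ_2 = x^2.
G =
  [2, 0, 2/3]
  [0, 2/3, 0]
  [2/3, 0, 2/5],
b = (-88/15, 4/3, -272/105).
Solving gives a_0 = -61/35, a_1 = 2, a_2 = -25/7, so
  g(x) = -25*x^2/7 + 2*x - 61/35.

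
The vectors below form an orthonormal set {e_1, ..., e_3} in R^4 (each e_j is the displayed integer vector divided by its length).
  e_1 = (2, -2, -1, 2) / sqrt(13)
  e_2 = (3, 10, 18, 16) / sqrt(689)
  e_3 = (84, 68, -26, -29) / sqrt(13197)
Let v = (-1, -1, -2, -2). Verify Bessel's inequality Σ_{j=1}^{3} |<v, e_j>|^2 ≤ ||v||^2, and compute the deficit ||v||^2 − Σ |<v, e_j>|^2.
Σ |<v, e_j>|^2 = 827/83; ||v||^2 = 10; deficit = 3/83

Write each e_j = u_j / sqrt(<u_j, u_j>) where u_j is the displayed integer vector. Then <v, e_j> = <v, u_j> / sqrt(<u_j, u_j>), so |<v, e_j>|^2 = <v, u_j>^2 / <u_j, u_j>.
Coefficients: <v, e_1> = -2/sqrt(13), <v, e_2> = -81/sqrt(689), <v, e_3> = -42/sqrt(13197).
Square and sum: Σ |<v, e_j>|^2 = 827/83.
Compute ||v||^2 = v·v = 10.
Deficit = 10 − 827/83 = 3/83 ≥ 0, confirming Bessel's inequality. (The deficit equals ||v − Σ <v,e_j> e_j||^2, the squared distance from v to span{e_j}.)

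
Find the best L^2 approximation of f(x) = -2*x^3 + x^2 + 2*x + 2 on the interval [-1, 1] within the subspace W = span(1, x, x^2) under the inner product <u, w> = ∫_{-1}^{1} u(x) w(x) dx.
g(x) = x^2 + 4*x/5 + 2

The best approximation g ∈ W is the orthogonal projection of f onto W. Writing g = a_0 + a_1 x + a_2 x^2, the coefficients solve the normal equations G · a = b where
  G_{ij} = <φ_i, φ_j> and b_i = <f, φ_i>, with φ_0 = 1, φ_1 = x, φ_2 = x^2.
G =
  [2, 0, 2/3]
  [0, 2/3, 0]
  [2/3, 0, 2/5],
b = (14/3, 8/15, 26/15).
Solving gives a_0 = 2, a_1 = 4/5, a_2 = 1, so
  g(x) = x^2 + 4*x/5 + 2.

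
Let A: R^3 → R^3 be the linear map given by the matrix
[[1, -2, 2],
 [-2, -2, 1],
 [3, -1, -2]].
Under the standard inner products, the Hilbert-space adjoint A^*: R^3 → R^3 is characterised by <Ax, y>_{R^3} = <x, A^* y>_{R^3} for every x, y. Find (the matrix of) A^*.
A^* = A^T =
[[1, -2, 3],
 [-2, -2, -1],
 [2, 1, -2]]

For real matrices with standard dot products, the defining identity <Ax, y> = <x, A^* y> gives (Ax)^T y = x^T (A^*) y, i.e. x^T A^T y = x^T (A^*) y. Since this holds for all x, y, we must have A^* = A^T. Therefore
A^* =
[[1, -2, 3],
 [-2, -2, -1],
 [2, 1, -2]].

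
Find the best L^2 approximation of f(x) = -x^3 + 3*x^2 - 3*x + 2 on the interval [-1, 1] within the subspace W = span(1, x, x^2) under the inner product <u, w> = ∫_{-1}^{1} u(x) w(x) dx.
g(x) = 3*x^2 - 18*x/5 + 2

The best approximation g ∈ W is the orthogonal projection of f onto W. Writing g = a_0 + a_1 x + a_2 x^2, the coefficients solve the normal equations G · a = b where
  G_{ij} = <φ_i, φ_j> and b_i = <f, φ_i>, with φ_0 = 1, φ_1 = x, φ_2 = x^2.
G =
  [2, 0, 2/3]
  [0, 2/3, 0]
  [2/3, 0, 2/5],
b = (6, -12/5, 38/15).
Solving gives a_0 = 2, a_1 = -18/5, a_2 = 3, so
  g(x) = 3*x^2 - 18*x/5 + 2.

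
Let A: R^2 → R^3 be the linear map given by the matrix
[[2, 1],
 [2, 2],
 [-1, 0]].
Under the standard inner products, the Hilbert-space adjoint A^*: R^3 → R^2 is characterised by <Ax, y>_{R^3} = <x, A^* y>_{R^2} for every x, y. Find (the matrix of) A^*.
A^* = A^T =
[[2, 2, -1],
 [1, 2, 0]]

For real matrices with standard dot products, the defining identity <Ax, y> = <x, A^* y> gives (Ax)^T y = x^T (A^*) y, i.e. x^T A^T y = x^T (A^*) y. Since this holds for all x, y, we must have A^* = A^T. Therefore
A^* =
[[2, 2, -1],
 [1, 2, 0]].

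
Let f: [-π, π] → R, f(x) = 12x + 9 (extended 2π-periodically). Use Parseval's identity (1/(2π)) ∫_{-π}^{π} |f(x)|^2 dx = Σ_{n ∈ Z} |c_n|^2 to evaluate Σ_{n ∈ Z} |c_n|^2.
Σ |c_n|^2 = 48π^2 + 81

Expand and integrate term by term over [-π, π]:
  ∫ (12x)^2 dx = 144·(2π^3/3); ∫ 2·12·(9)·x dx = 0 (odd integrand); ∫ 9^2 dx = 81·2π.
So (1/(2π)) ∫_{-π}^{π} (12x + 9)^2 dx = 144π^2/3 + 81 = 48π^2 + 81.
Parseval ⇒ Σ |c_n|^2 = 48π^2 + 81.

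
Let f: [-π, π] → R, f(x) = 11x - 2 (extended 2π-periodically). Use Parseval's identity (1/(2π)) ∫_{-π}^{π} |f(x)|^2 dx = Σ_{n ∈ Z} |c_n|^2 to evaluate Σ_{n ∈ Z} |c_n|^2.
Σ |c_n|^2 = 121π^2/3 + 4

Expand and integrate term by term over [-π, π]:
  ∫ (11x)^2 dx = 121·(2π^3/3); ∫ 2·11·(-2)·x dx = 0 (odd integrand); ∫ (-2)^2 dx = 4·2π.
So (1/(2π)) ∫_{-π}^{π} (11x - 2)^2 dx = 121π^2/3 + 4 = 121π^2/3 + 4.
Parseval ⇒ Σ |c_n|^2 = 121π^2/3 + 4.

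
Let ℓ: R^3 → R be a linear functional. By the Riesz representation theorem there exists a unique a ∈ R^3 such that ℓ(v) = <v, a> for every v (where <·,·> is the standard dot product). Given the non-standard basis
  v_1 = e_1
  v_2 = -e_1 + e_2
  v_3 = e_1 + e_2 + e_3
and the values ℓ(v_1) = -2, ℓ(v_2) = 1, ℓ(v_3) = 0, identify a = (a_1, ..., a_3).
a = (-2, -1, 3)

Write a = (a_1, ..., a_3) in the standard basis. For each basis vector v_i, ℓ(v_i) = <v_i, a> is a linear equation in the a_j's. Collect the n equations into a matrix system V a = ℓ, where row i of V is v_i (expressed in the standard basis). Since V is invertible (lower-triangular with 1s on the diagonal, up to permutation), solve by back-substitution:
  V =
[[1, 0, 0],
 [-1, 1, 0],
 [1, 1, 1]]
  V a = (-2, 1, 0)
Solving gives a = (-2, -1, 3).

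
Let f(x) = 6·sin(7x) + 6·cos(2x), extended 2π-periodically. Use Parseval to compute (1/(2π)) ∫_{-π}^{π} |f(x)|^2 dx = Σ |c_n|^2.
Σ |c_n|^2 = 36

Expand |f|^2 and use orthogonality of {sin(nx), cos(mx)} on [-π, π]:
  ∫_{-π}^{π} sin(nx)^2 dx = π, ∫ cos(mx)^2 dx = π, and cross terms integrate to 0.
So ∫_{-π}^{π} f(x)^2 dx = 6^2 · π + 6^2 · π = (36 + 36)π.
Divide by 2π: (36 + 36)/2 = 36.
By Parseval, this equals Σ |c_n|^2.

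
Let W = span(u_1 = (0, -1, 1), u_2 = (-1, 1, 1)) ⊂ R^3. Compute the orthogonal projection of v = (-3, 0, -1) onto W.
proj_W(v) = (-2/3, 7/6, 1/6)

Set up U = [u_1 | ... | u_2] ∈ R^(3×2). The projector onto W = col(U) is P = U (U^T U)^(-1) U^T.
Compute U^T U =
  [2, 0]
  [0, 3],
and U^T v = (-1, 2).
Solve U^T U · c = U^T v for the coefficients: c = (-1/2, 2/3). The projection is proj_W(v) = U c.
Check: (v - proj_W(v)) · u_1 = 0  (should be 0).
Check: (v - proj_W(v)) · u_2 = 0  (should be 0).
Result: proj_W(v) = (-2/3, 7/6, 1/6).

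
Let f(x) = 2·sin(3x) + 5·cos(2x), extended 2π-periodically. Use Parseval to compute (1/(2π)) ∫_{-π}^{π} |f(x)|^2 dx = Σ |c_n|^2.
Σ |c_n|^2 = 29/2

Expand |f|^2 and use orthogonality of {sin(nx), cos(mx)} on [-π, π]:
  ∫_{-π}^{π} sin(nx)^2 dx = π, ∫ cos(mx)^2 dx = π, and cross terms integrate to 0.
So ∫_{-π}^{π} f(x)^2 dx = 2^2 · π + 5^2 · π = (4 + 25)π.
Divide by 2π: (4 + 25)/2 = 29/2.
By Parseval, this equals Σ |c_n|^2.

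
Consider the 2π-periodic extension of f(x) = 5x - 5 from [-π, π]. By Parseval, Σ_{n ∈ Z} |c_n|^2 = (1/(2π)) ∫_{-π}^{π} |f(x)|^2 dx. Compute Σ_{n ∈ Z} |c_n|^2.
Σ |c_n|^2 = 25π^2/3 + 25

Expand and integrate term by term over [-π, π]:
  ∫ (5x)^2 dx = 25·(2π^3/3); ∫ 2·5·(-5)·x dx = 0 (odd integrand); ∫ (-5)^2 dx = 25·2π.
So (1/(2π)) ∫_{-π}^{π} (5x - 5)^2 dx = 25π^2/3 + 25 = 25π^2/3 + 25.
Parseval ⇒ Σ |c_n|^2 = 25π^2/3 + 25.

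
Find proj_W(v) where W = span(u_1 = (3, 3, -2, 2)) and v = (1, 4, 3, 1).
proj_W(v) = (33/26, 33/26, -11/13, 11/13)

Set up U = [u_1 | ... | u_1] ∈ R^(4×1). The projector onto W = col(U) is P = U (U^T U)^(-1) U^T.
Compute U^T U =
  [26],
and U^T v = (11).
Solve U^T U · c = U^T v for the coefficients: c = (11/26). The projection is proj_W(v) = U c.
Check: (v - proj_W(v)) · u_1 = 0  (should be 0).
Result: proj_W(v) = (33/26, 33/26, -11/13, 11/13).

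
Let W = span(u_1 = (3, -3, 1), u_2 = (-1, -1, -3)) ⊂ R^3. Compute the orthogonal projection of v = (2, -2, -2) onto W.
proj_W(v) = (6/5, -66/25, -38/25)

Set up U = [u_1 | ... | u_2] ∈ R^(3×2). The projector onto W = col(U) is P = U (U^T U)^(-1) U^T.
Compute U^T U =
  [19, -3]
  [-3, 11],
and U^T v = (10, 6).
Solve U^T U · c = U^T v for the coefficients: c = (16/25, 18/25). The projection is proj_W(v) = U c.
Check: (v - proj_W(v)) · u_1 = 0  (should be 0).
Check: (v - proj_W(v)) · u_2 = 0  (should be 0).
Result: proj_W(v) = (6/5, -66/25, -38/25).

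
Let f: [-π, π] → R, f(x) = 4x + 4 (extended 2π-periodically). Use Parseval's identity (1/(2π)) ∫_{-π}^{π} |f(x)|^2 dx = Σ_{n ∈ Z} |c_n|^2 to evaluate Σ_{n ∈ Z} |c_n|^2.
Σ |c_n|^2 = 16π^2/3 + 16

Expand and integrate term by term over [-π, π]:
  ∫ (4x)^2 dx = 16·(2π^3/3); ∫ 2·4·(4)·x dx = 0 (odd integrand); ∫ 4^2 dx = 16·2π.
So (1/(2π)) ∫_{-π}^{π} (4x + 4)^2 dx = 16π^2/3 + 16 = 16π^2/3 + 16.
Parseval ⇒ Σ |c_n|^2 = 16π^2/3 + 16.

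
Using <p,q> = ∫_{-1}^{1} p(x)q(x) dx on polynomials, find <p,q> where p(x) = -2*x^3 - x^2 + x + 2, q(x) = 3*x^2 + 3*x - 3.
<p,q> = -38/5

Expand the product: p(x)·q(x) = -6*x^5 - 9*x^4 + 6*x^3 + 12*x^2 + 3*x - 6.
∫_{-1}^{1} of each monomial x^k gives [2/(k+1) if k even, 0 if k odd]. Integrating term-by-term (or equivalently evaluating the antiderivative F(x) = -x^6 - 9*x^5/5 + 3*x^4/2 + 4*x^3 + 3*x^2/2 - 6*x at the endpoints):
  F(1) − F(−1) = -9/5 − (29/5) = -38/5.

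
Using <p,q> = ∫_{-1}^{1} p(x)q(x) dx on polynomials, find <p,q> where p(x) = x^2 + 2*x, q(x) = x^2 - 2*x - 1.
<p,q> = -44/15

Expand the product: p(x)·q(x) = x^4 - 5*x^2 - 2*x.
∫_{-1}^{1} of each monomial x^k gives [2/(k+1) if k even, 0 if k odd]. Integrating term-by-term (or equivalently evaluating the antiderivative F(x) = x^5/5 - 5*x^3/3 - x^2 at the endpoints):
  F(1) − F(−1) = -37/15 − (7/15) = -44/15.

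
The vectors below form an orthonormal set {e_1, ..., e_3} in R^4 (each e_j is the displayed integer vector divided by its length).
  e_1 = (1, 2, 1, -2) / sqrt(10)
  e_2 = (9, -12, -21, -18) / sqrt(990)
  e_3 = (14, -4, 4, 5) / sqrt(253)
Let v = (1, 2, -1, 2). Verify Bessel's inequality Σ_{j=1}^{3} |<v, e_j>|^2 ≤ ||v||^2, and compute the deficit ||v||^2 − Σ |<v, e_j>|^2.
Σ |<v, e_j>|^2 = 34/23; ||v||^2 = 10; deficit = 196/23

Write each e_j = u_j / sqrt(<u_j, u_j>) where u_j is the displayed integer vector. Then <v, e_j> = <v, u_j> / sqrt(<u_j, u_j>), so |<v, e_j>|^2 = <v, u_j>^2 / <u_j, u_j>.
Coefficients: <v, e_1> = 0/sqrt(10), <v, e_2> = -30/sqrt(990), <v, e_3> = 12/sqrt(253).
Square and sum: Σ |<v, e_j>|^2 = 34/23.
Compute ||v||^2 = v·v = 10.
Deficit = 10 − 34/23 = 196/23 ≥ 0, confirming Bessel's inequality. (The deficit equals ||v − Σ <v,e_j> e_j||^2, the squared distance from v to span{e_j}.)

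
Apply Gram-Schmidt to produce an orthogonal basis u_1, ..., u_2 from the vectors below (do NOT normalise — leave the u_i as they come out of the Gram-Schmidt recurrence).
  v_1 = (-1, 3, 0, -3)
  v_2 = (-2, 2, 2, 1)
Orthogonal basis:
  u_1 = (-1, 3, 0, -3)
  u_2 = (-33/19, 23/19, 2, 34/19)

Apply the Gram-Schmidt recurrence
  u_1 = v_1
  u_i = v_i − Σ_{j<i} ((v_i · u_j) / (u_j · u_j)) · u_j.

Step by step this gives:
  u_1 = (-1, 3, 0, -3)
  u_2 = (-33/19, 23/19, 2, 34/19)

Orthogonality check:
  u_2 · u_1 = 0 (should be 0)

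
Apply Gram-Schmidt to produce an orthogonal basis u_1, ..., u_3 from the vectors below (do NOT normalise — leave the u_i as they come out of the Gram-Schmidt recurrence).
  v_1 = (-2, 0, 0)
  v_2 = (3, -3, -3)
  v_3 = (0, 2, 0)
Orthogonal basis:
  u_1 = (-2, 0, 0)
  u_2 = (0, -3, -3)
  u_3 = (0, 1, -1)

Apply the Gram-Schmidt recurrence
  u_1 = v_1
  u_i = v_i − Σ_{j<i} ((v_i · u_j) / (u_j · u_j)) · u_j.

Step by step this gives:
  u_1 = (-2, 0, 0)
  u_2 = (0, -3, -3)
  u_3 = (0, 1, -1)

Orthogonality check:
  u_2 · u_1 = 0 (should be 0)
  u_3 · u_1 = 0 (should be 0)
  u_3 · u_2 = 0 (should be 0)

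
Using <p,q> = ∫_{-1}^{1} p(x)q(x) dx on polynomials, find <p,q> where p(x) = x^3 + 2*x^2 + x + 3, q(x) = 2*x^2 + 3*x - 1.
<p,q> = 22/15

Expand the product: p(x)·q(x) = 2*x^5 + 7*x^4 + 7*x^3 + 7*x^2 + 8*x - 3.
∫_{-1}^{1} of each monomial x^k gives [2/(k+1) if k even, 0 if k odd]. Integrating term-by-term (or equivalently evaluating the antiderivative F(x) = x^6/3 + 7*x^5/5 + 7*x^4/4 + 7*x^3/3 + 4*x^2 - 3*x at the endpoints):
  F(1) − F(−1) = 409/60 − (107/20) = 22/15.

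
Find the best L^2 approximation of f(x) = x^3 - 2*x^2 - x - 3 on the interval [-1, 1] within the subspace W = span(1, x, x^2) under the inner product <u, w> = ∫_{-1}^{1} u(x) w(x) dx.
g(x) = -2*x^2 - 2*x/5 - 3

The best approximation g ∈ W is the orthogonal projection of f onto W. Writing g = a_0 + a_1 x + a_2 x^2, the coefficients solve the normal equations G · a = b where
  G_{ij} = <φ_i, φ_j> and b_i = <f, φ_i>, with φ_0 = 1, φ_1 = x, φ_2 = x^2.
G =
  [2, 0, 2/3]
  [0, 2/3, 0]
  [2/3, 0, 2/5],
b = (-22/3, -4/15, -14/5).
Solving gives a_0 = -3, a_1 = -2/5, a_2 = -2, so
  g(x) = -2*x^2 - 2*x/5 - 3.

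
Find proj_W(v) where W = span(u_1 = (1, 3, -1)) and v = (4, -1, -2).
proj_W(v) = (3/11, 9/11, -3/11)

Set up U = [u_1 | ... | u_1] ∈ R^(3×1). The projector onto W = col(U) is P = U (U^T U)^(-1) U^T.
Compute U^T U =
  [11],
and U^T v = (3).
Solve U^T U · c = U^T v for the coefficients: c = (3/11). The projection is proj_W(v) = U c.
Check: (v - proj_W(v)) · u_1 = 0  (should be 0).
Result: proj_W(v) = (3/11, 9/11, -3/11).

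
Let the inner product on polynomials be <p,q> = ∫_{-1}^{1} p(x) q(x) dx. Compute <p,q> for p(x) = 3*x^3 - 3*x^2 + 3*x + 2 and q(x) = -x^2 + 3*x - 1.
<p,q> = 112/15

Expand the product: p(x)·q(x) = -3*x^5 + 12*x^4 - 15*x^3 + 10*x^2 + 3*x - 2.
∫_{-1}^{1} of each monomial x^k gives [2/(k+1) if k even, 0 if k odd]. Integrating term-by-term (or equivalently evaluating the antiderivative F(x) = -x^6/2 + 12*x^5/5 - 15*x^4/4 + 10*x^3/3 + 3*x^2/2 - 2*x at the endpoints):
  F(1) − F(−1) = 59/60 − (-389/60) = 112/15.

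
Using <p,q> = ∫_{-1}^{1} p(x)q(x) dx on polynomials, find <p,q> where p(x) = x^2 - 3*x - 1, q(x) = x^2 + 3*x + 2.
<p,q> = -134/15

Expand the product: p(x)·q(x) = x^4 - 8*x^2 - 9*x - 2.
∫_{-1}^{1} of each monomial x^k gives [2/(k+1) if k even, 0 if k odd]. Integrating term-by-term (or equivalently evaluating the antiderivative F(x) = x^5/5 - 8*x^3/3 - 9*x^2/2 - 2*x at the endpoints):
  F(1) − F(−1) = -269/30 − (-1/30) = -134/15.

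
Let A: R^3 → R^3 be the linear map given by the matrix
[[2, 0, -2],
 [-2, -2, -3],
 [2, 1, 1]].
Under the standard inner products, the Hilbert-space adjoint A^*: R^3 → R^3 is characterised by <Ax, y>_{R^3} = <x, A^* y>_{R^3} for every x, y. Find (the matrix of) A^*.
A^* = A^T =
[[2, -2, 2],
 [0, -2, 1],
 [-2, -3, 1]]

For real matrices with standard dot products, the defining identity <Ax, y> = <x, A^* y> gives (Ax)^T y = x^T (A^*) y, i.e. x^T A^T y = x^T (A^*) y. Since this holds for all x, y, we must have A^* = A^T. Therefore
A^* =
[[2, -2, 2],
 [0, -2, 1],
 [-2, -3, 1]].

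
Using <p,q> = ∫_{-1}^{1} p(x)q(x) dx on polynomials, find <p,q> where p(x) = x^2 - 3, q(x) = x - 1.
<p,q> = 16/3

Expand the product: p(x)·q(x) = x^3 - x^2 - 3*x + 3.
∫_{-1}^{1} of each monomial x^k gives [2/(k+1) if k even, 0 if k odd]. Integrating term-by-term (or equivalently evaluating the antiderivative F(x) = x^4/4 - x^3/3 - 3*x^2/2 + 3*x at the endpoints):
  F(1) − F(−1) = 17/12 − (-47/12) = 16/3.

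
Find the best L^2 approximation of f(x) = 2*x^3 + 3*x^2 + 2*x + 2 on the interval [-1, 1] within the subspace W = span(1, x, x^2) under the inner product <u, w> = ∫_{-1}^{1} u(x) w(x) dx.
g(x) = 3*x^2 + 16*x/5 + 2

The best approximation g ∈ W is the orthogonal projection of f onto W. Writing g = a_0 + a_1 x + a_2 x^2, the coefficients solve the normal equations G · a = b where
  G_{ij} = <φ_i, φ_j> and b_i = <f, φ_i>, with φ_0 = 1, φ_1 = x, φ_2 = x^2.
G =
  [2, 0, 2/3]
  [0, 2/3, 0]
  [2/3, 0, 2/5],
b = (6, 32/15, 38/15).
Solving gives a_0 = 2, a_1 = 16/5, a_2 = 3, so
  g(x) = 3*x^2 + 16*x/5 + 2.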